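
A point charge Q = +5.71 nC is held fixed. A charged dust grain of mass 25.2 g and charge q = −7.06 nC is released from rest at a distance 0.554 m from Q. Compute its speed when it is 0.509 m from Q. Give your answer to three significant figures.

Only the electrostatic force acts, so mechanical energy is conserved: ½mv² = U₁ − U₂ = kQq(1/r₁ − 1/r₂).
U₁ − U₂ = (8.99×10⁹ N·m²/C²)(5.71×10⁻⁹ C)(-7.06×10⁻⁹ C)(1/0.554 − 1/0.509) = 5.78×10⁻⁸ J.
v = √(2·5.78×10⁻⁸/0.0252) = 2.14×10⁻³ m/s.

2.14×10⁻³ m/s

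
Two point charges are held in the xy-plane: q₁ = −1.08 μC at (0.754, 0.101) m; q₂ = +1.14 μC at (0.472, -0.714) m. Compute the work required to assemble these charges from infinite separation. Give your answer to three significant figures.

-0.0128 J

The work to assemble the configuration equals its total potential energy, U = Σ kqᵢqⱼ/rᵢⱼ over all pairs.
Pair separations: r₁₂ = 0.862 m.
U = (-0.0128) = -0.0128 J.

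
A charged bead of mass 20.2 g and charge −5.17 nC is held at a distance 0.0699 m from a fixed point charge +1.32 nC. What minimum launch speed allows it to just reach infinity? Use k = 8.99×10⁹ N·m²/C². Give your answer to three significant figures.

To just escape, total mechanical energy must reach zero at infinity: ½mv²_min + U = 0, so ½mv²_min = −U = |kQq|/r.
|U| = |kQq|/r = (8.99×10⁹ N·m²/C²)(1.32×10⁻⁹)(5.17×10⁻⁹)/(0.0699) = 8.78×10⁻⁷ J.
v_min = √(2|U|/m) = √(2·8.78×10⁻⁷/0.0202) = 9.32×10⁻³ m/s.

9.32×10⁻³ m/s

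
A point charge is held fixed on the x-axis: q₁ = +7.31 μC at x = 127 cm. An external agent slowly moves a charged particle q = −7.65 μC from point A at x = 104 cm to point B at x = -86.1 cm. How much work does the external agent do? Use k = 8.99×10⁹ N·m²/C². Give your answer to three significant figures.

1.95 J

For quasistatic motion the external work equals the change in potential energy: W_ext = qΔV = q(V_B − V_A).
At A: distance to the source charge is 0.230 m; V_A = kq₁/r = 2.86×10⁵ V.
At B: distance to the source charge is 2.13 m; V_B = kq₁/r = 3.08×10⁴ V.
ΔV = V_B − V_A = -2.55×10⁵ V.
W_ext = qΔV = (-7.65×10⁻⁶ C)(-2.55×10⁵ V) = 1.95 J.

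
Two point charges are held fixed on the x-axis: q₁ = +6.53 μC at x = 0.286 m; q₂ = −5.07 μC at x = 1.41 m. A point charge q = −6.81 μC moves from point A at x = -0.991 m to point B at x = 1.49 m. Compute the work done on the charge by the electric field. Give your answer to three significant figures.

The work done by the electric force is W_field = −ΔU = −q(V_B − V_A) = q(V_A − V_B).
At A: distances to the source charges are 1.28 m, 2.40 m; V_A = Σ kqᵢ/rᵢ = 2.70×10⁴ V.
At B: distances to the source charges are 1.20 m, 0.0800 m; V_B = Σ kqᵢ/rᵢ = -5.21×10⁵ V.
ΔV = V_B − V_A = -5.48×10⁵ V.
W_field = −qΔV = −(-6.81×10⁻⁶ C)(-5.48×10⁵ V) = -3.73 J.

-3.73 J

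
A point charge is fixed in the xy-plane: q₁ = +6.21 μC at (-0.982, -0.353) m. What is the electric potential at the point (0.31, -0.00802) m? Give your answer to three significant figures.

The total potential is the scalar sum of each charge's contribution, V = Σ kqᵢ/rᵢ.
Distances from the field point to each charge: r₁ = 1.34 m.
V = k[(6.21×10⁻⁶)/(1.34)] = 4.17×10⁴ V.

4.17×10⁴ V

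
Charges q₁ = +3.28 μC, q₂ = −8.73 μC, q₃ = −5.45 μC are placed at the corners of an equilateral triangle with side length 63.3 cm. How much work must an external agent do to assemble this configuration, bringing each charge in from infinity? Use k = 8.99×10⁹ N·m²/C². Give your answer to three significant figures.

The work to assemble the configuration equals its total potential energy, U = Σ kqᵢqⱼ/rᵢⱼ over all pairs.
All three pair separations equal the side length, 0.633 m.
U = (-0.407) + (-0.254) + (0.676) = 0.0152 J.

0.0152 J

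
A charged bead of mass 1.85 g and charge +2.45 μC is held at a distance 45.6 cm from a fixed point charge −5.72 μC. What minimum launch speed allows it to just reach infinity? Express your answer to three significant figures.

To just escape, total mechanical energy must reach zero at infinity: ½mv²_min + U = 0, so ½mv²_min = −U = |kQq|/r.
|U| = |kQq|/r = (8.99×10⁹ N·m²/C²)(5.72×10⁻⁶)(2.45×10⁻⁶)/(0.456) = 0.276 J.
v_min = √(2|U|/m) = √(2·0.276/1.85×10⁻³) = 17.3 m/s.

17.3 m/s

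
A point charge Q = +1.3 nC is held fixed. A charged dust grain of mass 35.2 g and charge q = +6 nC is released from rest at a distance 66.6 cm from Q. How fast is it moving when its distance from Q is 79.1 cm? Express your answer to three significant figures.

Only the electrostatic force acts, so mechanical energy is conserved: ½mv² = U₁ − U₂ = kQq(1/r₁ − 1/r₂).
U₁ − U₂ = (8.99×10⁹ N·m²/C²)(1.30×10⁻⁹ C)(6.00×10⁻⁹ C)(1/0.666 − 1/0.791) = 1.66×10⁻⁸ J.
v = √(2·1.66×10⁻⁸/0.0352) = 9.72×10⁻⁴ m/s.

9.72×10⁻⁴ m/s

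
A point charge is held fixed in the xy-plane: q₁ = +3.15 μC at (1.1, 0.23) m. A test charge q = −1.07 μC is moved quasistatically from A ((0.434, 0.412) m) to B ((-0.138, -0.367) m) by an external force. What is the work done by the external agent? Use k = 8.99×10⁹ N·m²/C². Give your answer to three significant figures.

0.0218 J

For quasistatic motion the external work equals the change in potential energy: W_ext = qΔV = q(V_B − V_A).
At A: distance to the source charge is 0.690 m; V_A = kq₁/r = 4.10×10⁴ V.
At B: distance to the source charge is 1.37 m; V_B = kq₁/r = 2.06×10⁴ V.
ΔV = V_B − V_A = -2.04×10⁴ V.
W_ext = qΔV = (-1.07×10⁻⁶ C)(-2.04×10⁴ V) = 0.0218 J.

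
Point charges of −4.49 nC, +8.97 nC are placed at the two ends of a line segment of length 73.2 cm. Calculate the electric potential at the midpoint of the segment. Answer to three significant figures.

110 V

The total potential is the scalar sum of each charge's contribution, V = Σ kqᵢ/rᵢ.
Each charge is 0.366 m from the midpoint.
V = k[(-4.49×10⁻⁹)/(0.366) + (8.97×10⁻⁹)/(0.366)] = 110 V.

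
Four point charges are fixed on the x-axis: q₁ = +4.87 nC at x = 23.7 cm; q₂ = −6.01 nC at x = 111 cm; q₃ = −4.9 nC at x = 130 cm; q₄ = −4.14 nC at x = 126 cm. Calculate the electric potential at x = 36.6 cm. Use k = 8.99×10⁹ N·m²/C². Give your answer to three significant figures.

178 V

Electric potential is a scalar, so the contributions from each charge add algebraically: V = Σ kqᵢ/rᵢ.
Distances from the field point to each charge: r₁ = 0.129 m, r₂ = 0.744 m, r₃ = 0.934 m, r₄ = 0.894 m.
V = k[(4.87×10⁻⁹)/(0.129) + (-6.01×10⁻⁹)/(0.744) + (-4.90×10⁻⁹)/(0.934) + (-4.14×10⁻⁹)/(0.894)] = 178 V.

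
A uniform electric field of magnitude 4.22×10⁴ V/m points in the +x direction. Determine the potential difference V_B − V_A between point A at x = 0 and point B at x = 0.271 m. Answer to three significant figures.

-1.14×10⁴ V

In a uniform field, potential decreases in the direction of E: V_B − V_A = −E·Δx.
V_B − V_A = −(4.22×10⁴ V/m)(0.271 m) = -1.14×10⁴ V.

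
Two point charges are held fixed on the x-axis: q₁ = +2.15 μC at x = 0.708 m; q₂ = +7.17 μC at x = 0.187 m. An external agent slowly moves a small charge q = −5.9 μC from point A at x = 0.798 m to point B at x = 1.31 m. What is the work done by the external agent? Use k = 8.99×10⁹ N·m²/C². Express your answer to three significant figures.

For quasistatic motion the external work equals the change in potential energy: W_ext = qΔV = q(V_B − V_A).
At A: distances to the source charges are 0.0900 m, 0.611 m; V_A = Σ kqᵢ/rᵢ = 3.20×10⁵ V.
At B: distances to the source charges are 0.602 m, 1.12 m; V_B = Σ kqᵢ/rᵢ = 8.95×10⁴ V.
ΔV = V_B − V_A = -2.31×10⁵ V.
W_ext = qΔV = (-5.90×10⁻⁶ C)(-2.31×10⁵ V) = 1.36 J.

1.36 J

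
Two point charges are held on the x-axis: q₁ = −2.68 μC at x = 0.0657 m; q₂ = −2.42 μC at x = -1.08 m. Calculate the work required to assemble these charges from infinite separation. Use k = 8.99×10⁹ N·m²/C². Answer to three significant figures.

0.0509 J

The work to assemble the configuration equals its total potential energy, U = Σ kqᵢqⱼ/rᵢⱼ over all pairs.
Pair separations: r₁₂ = 1.15 m.
U = (0.0509) = 0.0509 J.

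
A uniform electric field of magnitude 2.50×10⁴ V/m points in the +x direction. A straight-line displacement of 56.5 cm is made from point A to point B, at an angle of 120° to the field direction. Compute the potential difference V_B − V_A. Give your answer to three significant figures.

Only the component of displacement along E changes the potential: ΔV = −E·d·cosθ.
ΔV = −(2.50×10⁴ V/m)(0.565 m)cos120° = 7060 V.

7060 V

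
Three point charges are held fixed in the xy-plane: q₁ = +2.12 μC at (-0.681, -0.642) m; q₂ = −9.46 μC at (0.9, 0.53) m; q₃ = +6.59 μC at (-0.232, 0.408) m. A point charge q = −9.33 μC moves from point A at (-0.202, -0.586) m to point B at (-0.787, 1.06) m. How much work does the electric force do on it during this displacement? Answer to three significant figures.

-0.118 J

The work done by the electric force is W_field = −ΔU = −q(V_B − V_A) = q(V_A − V_B).
At A: distances to the source charges are 0.482 m, 1.57 m, 0.994 m; V_A = Σ kqᵢ/rᵢ = 4.49×10⁴ V.
At B: distances to the source charges are 1.71 m, 1.77 m, 0.856 m; V_B = Σ kqᵢ/rᵢ = 3.23×10⁴ V.
ΔV = V_B − V_A = -1.26×10⁴ V.
W_field = −qΔV = −(-9.33×10⁻⁶ C)(-1.26×10⁴ V) = -0.118 J.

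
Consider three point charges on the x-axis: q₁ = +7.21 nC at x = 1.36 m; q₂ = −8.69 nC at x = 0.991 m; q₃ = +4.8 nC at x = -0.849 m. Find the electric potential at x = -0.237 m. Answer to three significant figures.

47.5 V

The total potential is the scalar sum of each charge's contribution, V = Σ kqᵢ/rᵢ.
Distances from the field point to each charge: r₁ = 1.60 m, r₂ = 1.23 m, r₃ = 0.612 m.
V = k[(7.21×10⁻⁹)/(1.60) + (-8.69×10⁻⁹)/(1.23) + (4.80×10⁻⁹)/(0.612)] = 47.5 V.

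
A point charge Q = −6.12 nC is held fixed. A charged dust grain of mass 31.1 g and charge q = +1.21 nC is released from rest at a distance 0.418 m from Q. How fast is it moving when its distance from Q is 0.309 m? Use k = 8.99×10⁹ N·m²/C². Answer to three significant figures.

1.90×10⁻³ m/s

Only the electrostatic force acts, so mechanical energy is conserved: ½mv² = U₁ − U₂ = kQq(1/r₁ − 1/r₂).
U₁ − U₂ = (8.99×10⁹ N·m²/C²)(-6.12×10⁻⁹ C)(1.21×10⁻⁹ C)(1/0.418 − 1/0.309) = 5.62×10⁻⁸ J.
v = √(2·5.62×10⁻⁸/0.0311) = 1.90×10⁻³ m/s.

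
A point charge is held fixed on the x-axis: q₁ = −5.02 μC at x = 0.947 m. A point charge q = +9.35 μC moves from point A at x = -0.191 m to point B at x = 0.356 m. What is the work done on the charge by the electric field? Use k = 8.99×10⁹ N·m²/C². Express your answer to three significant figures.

The work done by the electric force is W_field = −ΔU = −q(V_B − V_A) = q(V_A − V_B).
At A: distance to the source charge is 1.14 m; V_A = kq₁/r = -3.97×10⁴ V.
At B: distance to the source charge is 0.591 m; V_B = kq₁/r = -7.64×10⁴ V.
ΔV = V_B − V_A = -3.67×10⁴ V.
W_field = −qΔV = −(9.35×10⁻⁶ C)(-3.67×10⁴ V) = 0.343 J.

0.343 J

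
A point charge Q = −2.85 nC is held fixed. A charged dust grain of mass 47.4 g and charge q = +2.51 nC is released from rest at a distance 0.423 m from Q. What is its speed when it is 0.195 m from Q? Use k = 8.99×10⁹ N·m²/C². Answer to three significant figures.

2.74×10⁻³ m/s

Only the electrostatic force acts, so mechanical energy is conserved: ½mv² = U₁ − U₂ = kQq(1/r₁ − 1/r₂).
U₁ − U₂ = (8.99×10⁹ N·m²/C²)(-2.85×10⁻⁹ C)(2.51×10⁻⁹ C)(1/0.423 − 1/0.195) = 1.78×10⁻⁷ J.
v = √(2·1.78×10⁻⁷/0.0474) = 2.74×10⁻³ m/s.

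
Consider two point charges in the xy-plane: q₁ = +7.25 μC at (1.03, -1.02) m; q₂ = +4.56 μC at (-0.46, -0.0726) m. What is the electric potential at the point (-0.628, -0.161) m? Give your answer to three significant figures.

2.51×10⁵ V

Electric potential is a scalar, so the contributions from each charge add algebraically: V = Σ kqᵢ/rᵢ.
Distances from the field point to each charge: r₁ = 1.87 m, r₂ = 0.190 m.
V = k[(7.25×10⁻⁶)/(1.87) + (4.56×10⁻⁶)/(0.190)] = 2.51×10⁵ V.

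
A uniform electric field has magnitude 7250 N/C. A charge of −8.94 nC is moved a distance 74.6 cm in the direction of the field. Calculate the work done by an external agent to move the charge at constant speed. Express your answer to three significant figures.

4.84×10⁻⁵ J

The potential change for a displacement 74.6 cm in the direction of the field is ΔV = −Ed = -5410 V.
W_ext = qΔV = 4.84×10⁻⁵ J.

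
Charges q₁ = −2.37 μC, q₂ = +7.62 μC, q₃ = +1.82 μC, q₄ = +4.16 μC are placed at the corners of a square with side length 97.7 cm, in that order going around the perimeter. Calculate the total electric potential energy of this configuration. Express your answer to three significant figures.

The work to assemble the configuration equals its total potential energy, U = Σ kqᵢqⱼ/rᵢⱼ over all pairs.
The four side pairs have separation 0.977 m and the two diagonal pairs 1.38 m.
Summing all 6 pair terms gives U = 0.119 J.

0.119 J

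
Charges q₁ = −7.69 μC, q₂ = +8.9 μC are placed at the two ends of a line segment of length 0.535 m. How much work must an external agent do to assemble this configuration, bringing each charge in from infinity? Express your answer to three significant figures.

The work to assemble the configuration equals its total potential energy, U = Σ kqᵢqⱼ/rᵢⱼ over all pairs.
The separation is r = 0.535 m.
U = (-1.15) = -1.15 J.

-1.15 J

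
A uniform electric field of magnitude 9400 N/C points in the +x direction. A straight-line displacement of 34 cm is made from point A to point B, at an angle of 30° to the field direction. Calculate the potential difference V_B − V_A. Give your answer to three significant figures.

Only the component of displacement along E changes the potential: ΔV = −E·d·cosθ.
ΔV = −(9400 V/m)(0.340 m)cos30° = -2770 V.

-2770 V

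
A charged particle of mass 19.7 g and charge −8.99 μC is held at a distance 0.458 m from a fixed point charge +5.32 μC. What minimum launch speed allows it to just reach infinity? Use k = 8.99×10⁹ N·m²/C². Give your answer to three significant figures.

To just escape, total mechanical energy must reach zero at infinity: ½mv²_min + U = 0, so ½mv²_min = −U = |kQq|/r.
|U| = |kQq|/r = (8.99×10⁹ N·m²/C²)(5.32×10⁻⁶)(8.99×10⁻⁶)/(0.458) = 0.939 J.
v_min = √(2|U|/m) = √(2·0.939/0.0197) = 9.76 m/s.

9.76 m/s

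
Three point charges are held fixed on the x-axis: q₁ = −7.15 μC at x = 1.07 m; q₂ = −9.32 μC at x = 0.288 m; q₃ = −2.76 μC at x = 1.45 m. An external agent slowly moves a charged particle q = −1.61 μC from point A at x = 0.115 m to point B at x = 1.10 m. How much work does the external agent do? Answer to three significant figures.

For quasistatic motion the external work equals the change in potential energy: W_ext = qΔV = q(V_B − V_A).
At A: distances to the source charges are 0.955 m, 0.173 m, 1.33 m; V_A = Σ kqᵢ/rᵢ = -5.70×10⁵ V.
At B: distances to the source charges are 0.0300 m, 0.812 m, 0.350 m; V_B = Σ kqᵢ/rᵢ = -2.32×10⁶ V.
ΔV = V_B − V_A = -1.75×10⁶ V.
W_ext = qΔV = (-1.61×10⁻⁶ C)(-1.75×10⁶ V) = 2.81 J.

2.81 J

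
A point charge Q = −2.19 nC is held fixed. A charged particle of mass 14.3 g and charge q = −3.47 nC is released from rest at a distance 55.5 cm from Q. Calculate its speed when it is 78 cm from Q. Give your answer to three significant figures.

2.23×10⁻³ m/s

Only the electrostatic force acts, so mechanical energy is conserved: ½mv² = U₁ − U₂ = kQq(1/r₁ − 1/r₂).
U₁ − U₂ = (8.99×10⁹ N·m²/C²)(-2.19×10⁻⁹ C)(-3.47×10⁻⁹ C)(1/0.555 − 1/0.780) = 3.55×10⁻⁸ J.
v = √(2·3.55×10⁻⁸/0.0143) = 2.23×10⁻³ m/s.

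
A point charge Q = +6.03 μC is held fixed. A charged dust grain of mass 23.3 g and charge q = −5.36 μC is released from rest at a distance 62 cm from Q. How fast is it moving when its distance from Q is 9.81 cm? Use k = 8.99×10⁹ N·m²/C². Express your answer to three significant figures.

14.6 m/s

Only the electrostatic force acts, so mechanical energy is conserved: ½mv² = U₁ − U₂ = kQq(1/r₁ − 1/r₂).
U₁ − U₂ = (8.99×10⁹ N·m²/C²)(6.03×10⁻⁶ C)(-5.36×10⁻⁶ C)(1/0.620 − 1/0.0981) = 2.49 J.
v = √(2·2.49/0.0233) = 14.6 m/s.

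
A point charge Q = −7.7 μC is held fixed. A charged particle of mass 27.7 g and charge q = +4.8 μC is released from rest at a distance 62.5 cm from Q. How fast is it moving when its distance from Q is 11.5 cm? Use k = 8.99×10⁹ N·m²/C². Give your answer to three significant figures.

13.0 m/s

Only the electrostatic force acts, so mechanical energy is conserved: ½mv² = U₁ − U₂ = kQq(1/r₁ − 1/r₂).
U₁ − U₂ = (8.99×10⁹ N·m²/C²)(-7.70×10⁻⁶ C)(4.80×10⁻⁶ C)(1/0.625 − 1/0.115) = 2.36 J.
v = √(2·2.36/0.0277) = 13.0 m/s.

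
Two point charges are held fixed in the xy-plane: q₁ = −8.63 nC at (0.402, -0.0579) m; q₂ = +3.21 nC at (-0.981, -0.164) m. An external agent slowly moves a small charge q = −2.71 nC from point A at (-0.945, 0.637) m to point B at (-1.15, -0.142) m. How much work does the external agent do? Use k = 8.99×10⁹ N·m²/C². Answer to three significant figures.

For quasistatic motion the external work equals the change in potential energy: W_ext = qΔV = q(V_B − V_A).
At A: distances to the source charges are 1.52 m, 0.802 m; V_A = Σ kqᵢ/rᵢ = -15.2 V.
At B: distances to the source charges are 1.55 m, 0.170 m; V_B = Σ kqᵢ/rᵢ = 119 V.
ΔV = V_B − V_A = 135 V.
W_ext = qΔV = (-2.71×10⁻⁹ C)(135 V) = -3.65×10⁻⁷ J.

-3.65×10⁻⁷ J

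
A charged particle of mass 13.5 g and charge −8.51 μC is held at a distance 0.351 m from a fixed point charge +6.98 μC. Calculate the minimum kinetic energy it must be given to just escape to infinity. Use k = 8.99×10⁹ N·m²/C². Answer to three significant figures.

1.52 J

To just escape, total mechanical energy must reach zero at infinity: ½mv²_min + U = 0, so ½mv²_min = −U = |kQq|/r.
|U| = |kQq|/r = (8.99×10⁹ N·m²/C²)(6.98×10⁻⁶)(8.51×10⁻⁶)/(0.351) = 1.52 J.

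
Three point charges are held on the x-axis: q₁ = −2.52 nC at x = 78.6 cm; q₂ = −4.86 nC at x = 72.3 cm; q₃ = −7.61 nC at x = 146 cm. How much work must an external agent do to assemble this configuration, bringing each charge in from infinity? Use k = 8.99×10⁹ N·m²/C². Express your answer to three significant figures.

2.45×10⁻⁶ J

The assembly work is the sum of pairwise potential energies, U = Σ_{i<j} kqᵢqⱼ/rᵢⱼ.
Pair separations: r₁₂ = 0.0630 m, r₁₃ = 0.674 m, r₂₃ = 0.737 m.
U = (1.75×10⁻⁶) + (2.56×10⁻⁷) + (4.51×10⁻⁷) = 2.45×10⁻⁶ J.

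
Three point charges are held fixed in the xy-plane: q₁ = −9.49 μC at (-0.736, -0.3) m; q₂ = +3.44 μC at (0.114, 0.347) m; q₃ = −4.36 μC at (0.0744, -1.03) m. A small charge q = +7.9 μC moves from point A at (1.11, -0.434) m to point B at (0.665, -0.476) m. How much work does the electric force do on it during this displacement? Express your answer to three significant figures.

0.183 J

The work done by the electric force is W_field = −ΔU = −q(V_B − V_A) = q(V_A − V_B).
At A: distances to the source charges are 1.85 m, 1.27 m, 1.19 m; V_A = Σ kqᵢ/rᵢ = -5.45×10⁴ V.
At B: distances to the source charges are 1.41 m, 0.990 m, 0.810 m; V_B = Σ kqᵢ/rᵢ = -7.76×10⁴ V.
ΔV = V_B − V_A = -2.31×10⁴ V.
W_field = −qΔV = −(7.90×10⁻⁶ C)(-2.31×10⁴ V) = 0.183 J.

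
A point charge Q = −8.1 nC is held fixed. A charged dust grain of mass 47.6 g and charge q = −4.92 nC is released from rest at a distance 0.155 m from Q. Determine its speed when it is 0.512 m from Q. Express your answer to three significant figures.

8.23×10⁻³ m/s

Only the electrostatic force acts, so mechanical energy is conserved: ½mv² = U₁ − U₂ = kQq(1/r₁ − 1/r₂).
U₁ − U₂ = (8.99×10⁹ N·m²/C²)(-8.10×10⁻⁹ C)(-4.92×10⁻⁹ C)(1/0.155 − 1/0.512) = 1.61×10⁻⁶ J.
v = √(2·1.61×10⁻⁶/0.0476) = 8.23×10⁻³ m/s.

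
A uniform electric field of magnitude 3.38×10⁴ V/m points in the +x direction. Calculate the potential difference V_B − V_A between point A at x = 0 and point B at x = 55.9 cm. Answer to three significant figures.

-1.89×10⁴ V

In a uniform field, potential decreases in the direction of E: V_B − V_A = −E·Δx.
V_B − V_A = −(3.38×10⁴ V/m)(0.559 m) = -1.89×10⁴ V.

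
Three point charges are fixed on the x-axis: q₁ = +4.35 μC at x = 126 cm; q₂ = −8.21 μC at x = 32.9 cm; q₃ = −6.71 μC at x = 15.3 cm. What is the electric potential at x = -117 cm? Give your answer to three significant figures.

-7.87×10⁴ V

Electric potential is a scalar, so the contributions from each charge add algebraically: V = Σ kqᵢ/rᵢ.
Distances from the field point to each charge: r₁ = 2.43 m, r₂ = 1.50 m, r₃ = 1.32 m.
V = k[(4.35×10⁻⁶)/(2.43) + (-8.21×10⁻⁶)/(1.50) + (-6.71×10⁻⁶)/(1.32)] = -7.87×10⁴ V.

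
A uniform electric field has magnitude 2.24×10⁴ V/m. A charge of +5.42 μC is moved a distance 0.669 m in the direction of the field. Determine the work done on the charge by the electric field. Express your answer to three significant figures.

The potential change for a displacement 0.669 m in the direction of the field is ΔV = −Ed = -1.50×10⁴ V.
W_field = −qΔV = 0.0812 J.

0.0812 J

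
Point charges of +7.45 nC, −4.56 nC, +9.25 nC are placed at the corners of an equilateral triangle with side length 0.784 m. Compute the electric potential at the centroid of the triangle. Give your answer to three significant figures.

241 V

Electric potential is a scalar, so the contributions from each charge add algebraically: V = Σ kqᵢ/rᵢ.
The distance from each vertex to the centroid is a/√3 = 0.453 m.
V = k[(7.45×10⁻⁹)/(0.453) + (-4.56×10⁻⁹)/(0.453) + (9.25×10⁻⁹)/(0.453)] = 241 V.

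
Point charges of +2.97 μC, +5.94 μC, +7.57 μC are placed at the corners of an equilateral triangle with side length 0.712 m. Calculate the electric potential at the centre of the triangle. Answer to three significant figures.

3.60×10⁵ V

The total potential is the scalar sum of each charge's contribution, V = Σ kqᵢ/rᵢ.
The distance from each vertex to the centroid is a/√3 = 0.411 m.
V = k[(2.97×10⁻⁶)/(0.411) + (5.94×10⁻⁶)/(0.411) + (7.57×10⁻⁶)/(0.411)] = 3.60×10⁵ V.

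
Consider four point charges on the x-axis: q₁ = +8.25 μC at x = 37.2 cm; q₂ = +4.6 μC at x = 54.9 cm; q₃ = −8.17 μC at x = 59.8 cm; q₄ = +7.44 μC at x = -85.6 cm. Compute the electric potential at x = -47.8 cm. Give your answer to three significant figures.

Electric potential is a scalar, so the contributions from each charge add algebraically: V = Σ kqᵢ/rᵢ.
Distances from the field point to each charge: r₁ = 0.850 m, r₂ = 1.03 m, r₃ = 1.08 m, r₄ = 0.378 m.
V = k[(8.25×10⁻⁶)/(0.850) + (4.60×10⁻⁶)/(1.03) + (-8.17×10⁻⁶)/(1.08) + (7.44×10⁻⁶)/(0.378)] = 2.36×10⁵ V.

2.36×10⁵ V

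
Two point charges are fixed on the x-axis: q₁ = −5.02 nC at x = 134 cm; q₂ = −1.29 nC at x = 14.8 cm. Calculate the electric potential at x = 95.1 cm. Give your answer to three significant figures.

-130 V

Electric potential is a scalar, so the contributions from each charge add algebraically: V = Σ kqᵢ/rᵢ.
Distances from the field point to each charge: r₁ = 0.389 m, r₂ = 0.803 m.
V = k[(-5.02×10⁻⁹)/(0.389) + (-1.29×10⁻⁹)/(0.803)] = -130 V.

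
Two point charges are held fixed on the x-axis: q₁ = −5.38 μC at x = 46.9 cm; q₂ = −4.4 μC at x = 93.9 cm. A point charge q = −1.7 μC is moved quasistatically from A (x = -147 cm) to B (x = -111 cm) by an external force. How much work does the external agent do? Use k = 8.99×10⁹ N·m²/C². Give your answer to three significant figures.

0.0146 J

For quasistatic motion the external work equals the change in potential energy: W_ext = qΔV = q(V_B − V_A).
At A: distances to the source charges are 1.94 m, 2.41 m; V_A = Σ kqᵢ/rᵢ = -4.14×10⁴ V.
At B: distances to the source charges are 1.58 m, 2.05 m; V_B = Σ kqᵢ/rᵢ = -4.99×10⁴ V.
ΔV = V_B − V_A = -8570 V.
W_ext = qΔV = (-1.70×10⁻⁶ C)(-8570 V) = 0.0146 J.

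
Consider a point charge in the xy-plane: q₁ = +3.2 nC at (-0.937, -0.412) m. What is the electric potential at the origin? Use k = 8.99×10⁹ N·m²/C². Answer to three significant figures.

Electric potential is a scalar, so the contributions from each charge add algebraically: V = Σ kqᵢ/rᵢ.
Distances from the field point to each charge: r₁ = 1.02 m.
V = k[(3.20×10⁻⁹)/(1.02)] = 28.1 V.

28.1 V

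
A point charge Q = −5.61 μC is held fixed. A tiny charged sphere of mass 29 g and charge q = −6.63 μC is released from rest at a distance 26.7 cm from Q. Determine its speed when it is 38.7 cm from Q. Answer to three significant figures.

Only the electrostatic force acts, so mechanical energy is conserved: ½mv² = U₁ − U₂ = kQq(1/r₁ − 1/r₂).
U₁ − U₂ = (8.99×10⁹ N·m²/C²)(-5.61×10⁻⁶ C)(-6.63×10⁻⁶ C)(1/0.267 − 1/0.387) = 0.388 J.
v = √(2·0.388/0.0290) = 5.18 m/s.

5.18 m/s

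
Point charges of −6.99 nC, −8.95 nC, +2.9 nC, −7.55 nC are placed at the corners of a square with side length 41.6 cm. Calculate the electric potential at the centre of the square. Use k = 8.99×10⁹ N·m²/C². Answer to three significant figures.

Electric potential is a scalar, so the contributions from each charge add algebraically: V = Σ kqᵢ/rᵢ.
The distance from each corner to the centre is a√2/2 = 0.294 m.
V = k[(-6.99×10⁻⁹)/(0.294) + (-8.95×10⁻⁹)/(0.294) + (2.90×10⁻⁹)/(0.294) + (-7.55×10⁻⁹)/(0.294)] = -629 V.

-629 V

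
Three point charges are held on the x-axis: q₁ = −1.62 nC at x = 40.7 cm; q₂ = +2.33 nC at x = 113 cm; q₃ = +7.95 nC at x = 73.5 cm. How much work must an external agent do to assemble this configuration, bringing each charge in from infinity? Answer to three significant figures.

The work to assemble the configuration equals its total potential energy, U = Σ kqᵢqⱼ/rᵢⱼ over all pairs.
Pair separations: r₁₂ = 0.723 m, r₁₃ = 0.328 m, r₂₃ = 0.395 m.
U = (-4.69×10⁻⁸) + (-3.53×10⁻⁷) + (4.22×10⁻⁷) = 2.17×10⁻⁸ J.

2.17×10⁻⁸ J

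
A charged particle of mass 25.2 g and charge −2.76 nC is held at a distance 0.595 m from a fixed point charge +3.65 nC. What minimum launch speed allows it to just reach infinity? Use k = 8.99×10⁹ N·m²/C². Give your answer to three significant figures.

3.48×10⁻³ m/s

To just escape, total mechanical energy must reach zero at infinity: ½mv²_min + U = 0, so ½mv²_min = −U = |kQq|/r.
|U| = |kQq|/r = (8.99×10⁹ N·m²/C²)(3.65×10⁻⁹)(2.76×10⁻⁹)/(0.595) = 1.52×10⁻⁷ J.
v_min = √(2|U|/m) = √(2·1.52×10⁻⁷/0.0252) = 3.48×10⁻³ m/s.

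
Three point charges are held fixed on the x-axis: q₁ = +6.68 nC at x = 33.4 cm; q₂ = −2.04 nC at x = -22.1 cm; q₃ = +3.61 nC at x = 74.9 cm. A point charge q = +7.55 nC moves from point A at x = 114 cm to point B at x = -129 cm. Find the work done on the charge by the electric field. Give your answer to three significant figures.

8.18×10⁻⁷ J

The work done by the electric force is W_field = −ΔU = −q(V_B − V_A) = q(V_A − V_B).
At A: distances to the source charges are 0.806 m, 1.36 m, 0.391 m; V_A = Σ kqᵢ/rᵢ = 144 V.
At B: distances to the source charges are 1.62 m, 1.07 m, 2.04 m; V_B = Σ kqᵢ/rᵢ = 35.7 V.
ΔV = V_B − V_A = -108 V.
W_field = −qΔV = −(7.55×10⁻⁹ C)(-108 V) = 8.18×10⁻⁷ J.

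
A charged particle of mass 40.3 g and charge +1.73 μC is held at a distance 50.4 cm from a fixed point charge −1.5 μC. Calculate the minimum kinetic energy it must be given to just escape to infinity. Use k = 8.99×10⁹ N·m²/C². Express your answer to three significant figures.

0.0463 J

To just escape, total mechanical energy must reach zero at infinity: ½mv²_min + U = 0, so ½mv²_min = −U = |kQq|/r.
|U| = |kQq|/r = (8.99×10⁹ N·m²/C²)(1.50×10⁻⁶)(1.73×10⁻⁶)/(0.504) = 0.0463 J.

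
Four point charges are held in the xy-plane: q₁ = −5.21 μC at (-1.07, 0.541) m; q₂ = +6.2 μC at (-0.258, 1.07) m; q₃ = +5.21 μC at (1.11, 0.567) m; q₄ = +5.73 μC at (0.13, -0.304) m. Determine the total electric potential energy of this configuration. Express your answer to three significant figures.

The work to assemble the configuration equals its total potential energy, U = Σ kqᵢqⱼ/rᵢⱼ over all pairs.
Pair separations: r₁₂ = 0.969 m, r₁₃ = 2.18 m, r₁₄ = 1.47 m, r₂₃ = 1.46 m, r₂₄ = 1.43 m, r₃₄ = 1.31 m.
Summing all 6 pair terms gives U = 0.0332 J.

0.0332 J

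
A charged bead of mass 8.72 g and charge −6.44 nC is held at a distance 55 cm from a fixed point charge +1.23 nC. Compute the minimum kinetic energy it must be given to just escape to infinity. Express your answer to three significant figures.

To just escape, total mechanical energy must reach zero at infinity: ½mv²_min + U = 0, so ½mv²_min = −U = |kQq|/r.
|U| = |kQq|/r = (8.99×10⁹ N·m²/C²)(1.23×10⁻⁹)(6.44×10⁻⁹)/(0.550) = 1.29×10⁻⁷ J.

1.29×10⁻⁷ J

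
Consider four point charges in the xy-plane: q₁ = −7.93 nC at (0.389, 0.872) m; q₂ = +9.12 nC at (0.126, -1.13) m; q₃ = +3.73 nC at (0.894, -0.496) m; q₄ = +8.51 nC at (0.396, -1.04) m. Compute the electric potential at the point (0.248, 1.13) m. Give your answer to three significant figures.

-152 V

Electric potential is a scalar, so the contributions from each charge add algebraically: V = Σ kqᵢ/rᵢ.
Distances from the field point to each charge: r₁ = 0.294 m, r₂ = 2.26 m, r₃ = 1.75 m, r₄ = 2.18 m.
V = k[(-7.93×10⁻⁹)/(0.294) + (9.12×10⁻⁹)/(2.26) + (3.73×10⁻⁹)/(1.75) + (8.51×10⁻⁹)/(2.18)] = -152 V.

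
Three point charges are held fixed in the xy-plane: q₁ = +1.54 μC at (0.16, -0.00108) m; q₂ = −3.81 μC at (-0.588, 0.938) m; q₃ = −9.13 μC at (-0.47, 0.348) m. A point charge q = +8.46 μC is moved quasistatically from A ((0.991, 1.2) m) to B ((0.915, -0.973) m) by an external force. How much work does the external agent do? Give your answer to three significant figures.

For quasistatic motion the external work equals the change in potential energy: W_ext = qΔV = q(V_B − V_A).
At A: distances to the source charges are 1.46 m, 1.60 m, 1.69 m; V_A = Σ kqᵢ/rᵢ = -6.05×10⁴ V.
At B: distances to the source charges are 1.23 m, 2.43 m, 1.91 m; V_B = Σ kqᵢ/rᵢ = -4.57×10⁴ V.
ΔV = V_B − V_A = 1.47×10⁴ V.
W_ext = qΔV = (8.46×10⁻⁶ C)(1.47×10⁴ V) = 0.125 J.

0.125 J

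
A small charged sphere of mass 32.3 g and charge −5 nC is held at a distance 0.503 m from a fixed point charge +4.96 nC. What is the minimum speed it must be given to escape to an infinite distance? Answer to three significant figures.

To just escape, total mechanical energy must reach zero at infinity: ½mv²_min + U = 0, so ½mv²_min = −U = |kQq|/r.
|U| = |kQq|/r = (8.99×10⁹ N·m²/C²)(4.96×10⁻⁹)(5.00×10⁻⁹)/(0.503) = 4.43×10⁻⁷ J.
v_min = √(2|U|/m) = √(2·4.43×10⁻⁷/0.0323) = 5.24×10⁻³ m/s.

5.24×10⁻³ m/s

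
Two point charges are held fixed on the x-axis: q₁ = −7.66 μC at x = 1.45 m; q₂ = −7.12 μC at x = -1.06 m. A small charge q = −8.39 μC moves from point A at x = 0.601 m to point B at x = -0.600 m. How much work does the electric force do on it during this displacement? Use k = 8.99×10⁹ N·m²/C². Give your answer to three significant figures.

The work done by the electric force is W_field = −ΔU = −q(V_B − V_A) = q(V_A − V_B).
At A: distances to the source charges are 0.849 m, 1.66 m; V_A = Σ kqᵢ/rᵢ = -1.20×10⁵ V.
At B: distances to the source charges are 2.05 m, 0.460 m; V_B = Σ kqᵢ/rᵢ = -1.73×10⁵ V.
ΔV = V_B − V_A = -5.31×10⁴ V.
W_field = −qΔV = −(-8.39×10⁻⁶ C)(-5.31×10⁴ V) = -0.445 J.

-0.445 J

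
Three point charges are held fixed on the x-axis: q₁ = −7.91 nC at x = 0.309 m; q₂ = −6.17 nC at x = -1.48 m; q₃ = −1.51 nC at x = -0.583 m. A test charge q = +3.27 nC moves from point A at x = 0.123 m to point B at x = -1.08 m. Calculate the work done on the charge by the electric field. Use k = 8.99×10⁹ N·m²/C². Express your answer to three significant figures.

The work done by the electric force is W_field = −ΔU = −q(V_B − V_A) = q(V_A − V_B).
At A: distances to the source charges are 0.186 m, 1.60 m, 0.706 m; V_A = Σ kqᵢ/rᵢ = -436 V.
At B: distances to the source charges are 1.39 m, 0.400 m, 0.497 m; V_B = Σ kqᵢ/rᵢ = -217 V.
ΔV = V_B − V_A = 219 V.
W_field = −qΔV = −(3.27×10⁻⁹ C)(219 V) = -7.16×10⁻⁷ J.

-7.16×10⁻⁷ J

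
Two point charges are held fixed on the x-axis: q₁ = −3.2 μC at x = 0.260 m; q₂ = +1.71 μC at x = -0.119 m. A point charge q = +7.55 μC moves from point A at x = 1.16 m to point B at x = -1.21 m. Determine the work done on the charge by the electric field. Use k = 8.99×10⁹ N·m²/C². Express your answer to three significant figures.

The work done by the electric force is W_field = −ΔU = −q(V_B − V_A) = q(V_A − V_B).
At A: distances to the source charges are 0.900 m, 1.28 m; V_A = Σ kqᵢ/rᵢ = -1.99×10⁴ V.
At B: distances to the source charges are 1.47 m, 1.09 m; V_B = Σ kqᵢ/rᵢ = -5480 V.
ΔV = V_B − V_A = 1.45×10⁴ V.
W_field = −qΔV = −(7.55×10⁻⁶ C)(1.45×10⁴ V) = -0.109 J.

-0.109 J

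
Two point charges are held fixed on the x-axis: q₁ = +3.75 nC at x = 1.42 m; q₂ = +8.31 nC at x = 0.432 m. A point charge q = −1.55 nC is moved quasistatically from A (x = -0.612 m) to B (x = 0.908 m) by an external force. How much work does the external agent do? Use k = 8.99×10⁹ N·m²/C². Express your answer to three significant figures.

For quasistatic motion the external work equals the change in potential energy: W_ext = qΔV = q(V_B − V_A).
At A: distances to the source charges are 2.03 m, 1.04 m; V_A = Σ kqᵢ/rᵢ = 88.1 V.
At B: distances to the source charges are 0.512 m, 0.476 m; V_B = Σ kqᵢ/rᵢ = 223 V.
ΔV = V_B − V_A = 135 V.
W_ext = qΔV = (-1.55×10⁻⁹ C)(135 V) = -2.09×10⁻⁷ J.

-2.09×10⁻⁷ J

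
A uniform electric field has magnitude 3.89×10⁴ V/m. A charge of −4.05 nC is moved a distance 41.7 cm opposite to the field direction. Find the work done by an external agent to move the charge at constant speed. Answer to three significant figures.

The potential change for a displacement 41.7 cm opposite to the field direction is ΔV = +Ed = 1.62×10⁴ V.
W_ext = qΔV = -6.57×10⁻⁵ J.

-6.57×10⁻⁵ J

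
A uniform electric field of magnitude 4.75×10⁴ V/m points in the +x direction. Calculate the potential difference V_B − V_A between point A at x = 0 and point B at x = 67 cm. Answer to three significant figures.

In a uniform field, potential decreases in the direction of E: V_B − V_A = −E·Δx.
V_B − V_A = −(4.75×10⁴ V/m)(0.670 m) = -3.18×10⁴ V.

-3.18×10⁴ V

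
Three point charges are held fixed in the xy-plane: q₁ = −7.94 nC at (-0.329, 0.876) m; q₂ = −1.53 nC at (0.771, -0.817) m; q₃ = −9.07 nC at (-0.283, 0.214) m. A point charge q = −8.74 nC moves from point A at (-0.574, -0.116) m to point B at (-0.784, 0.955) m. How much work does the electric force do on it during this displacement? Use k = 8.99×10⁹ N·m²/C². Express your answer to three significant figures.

The work done by the electric force is W_field = −ΔU = −q(V_B − V_A) = q(V_A − V_B).
At A: distances to the source charges are 1.02 m, 1.52 m, 0.440 m; V_A = Σ kqᵢ/rᵢ = -264 V.
At B: distances to the source charges are 0.462 m, 2.36 m, 0.894 m; V_B = Σ kqᵢ/rᵢ = -252 V.
ΔV = V_B − V_A = 12.7 V.
W_field = −qΔV = −(-8.74×10⁻⁹ C)(12.7 V) = 1.11×10⁻⁷ J.

1.11×10⁻⁷ J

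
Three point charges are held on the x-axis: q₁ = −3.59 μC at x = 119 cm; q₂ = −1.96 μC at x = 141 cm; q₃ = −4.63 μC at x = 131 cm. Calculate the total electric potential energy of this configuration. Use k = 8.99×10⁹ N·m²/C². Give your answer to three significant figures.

The assembly work is the sum of pairwise potential energies, U = Σ_{i<j} kqᵢqⱼ/rᵢⱼ.
Pair separations: r₁₂ = 0.220 m, r₁₃ = 0.120 m, r₂₃ = 0.100 m.
U = (0.288) + (1.25) + (0.816) = 2.35 J.

2.35 J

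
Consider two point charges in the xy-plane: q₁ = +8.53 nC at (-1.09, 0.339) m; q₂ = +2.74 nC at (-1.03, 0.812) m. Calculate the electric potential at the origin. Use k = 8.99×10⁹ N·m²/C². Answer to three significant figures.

86.0 V

The total potential is the scalar sum of each charge's contribution, V = Σ kqᵢ/rᵢ.
Distances from the field point to each charge: r₁ = 1.14 m, r₂ = 1.31 m.
V = k[(8.53×10⁻⁹)/(1.14) + (2.74×10⁻⁹)/(1.31)] = 86.0 V.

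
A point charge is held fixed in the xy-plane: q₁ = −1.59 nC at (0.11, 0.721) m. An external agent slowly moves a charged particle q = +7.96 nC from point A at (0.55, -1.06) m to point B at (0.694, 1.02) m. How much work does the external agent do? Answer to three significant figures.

For quasistatic motion the external work equals the change in potential energy: W_ext = qΔV = q(V_B − V_A).
At A: distance to the source charge is 1.83 m; V_A = kq₁/r = -7.79 V.
At B: distance to the source charge is 0.656 m; V_B = kq₁/r = -21.8 V.
ΔV = V_B − V_A = -14.0 V.
W_ext = qΔV = (7.96×10⁻⁹ C)(-14.0 V) = -1.11×10⁻⁷ J.

-1.11×10⁻⁷ J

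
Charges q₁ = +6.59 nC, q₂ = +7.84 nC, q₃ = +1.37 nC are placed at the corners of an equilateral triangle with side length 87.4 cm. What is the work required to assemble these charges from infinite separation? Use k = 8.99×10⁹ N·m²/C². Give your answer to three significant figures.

The assembly work is the sum of pairwise potential energies, U = Σ_{i<j} kqᵢqⱼ/rᵢⱼ.
All three pair separations equal the side length, 0.874 m.
U = (5.31×10⁻⁷) + (9.29×10⁻⁸) + (1.10×10⁻⁷) = 7.35×10⁻⁷ J.

7.35×10⁻⁷ J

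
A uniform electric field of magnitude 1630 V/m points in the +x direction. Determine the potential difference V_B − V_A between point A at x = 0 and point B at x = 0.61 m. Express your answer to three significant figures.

-994 V

In a uniform field, potential decreases in the direction of E: V_B − V_A = −E·Δx.
V_B − V_A = −(1630 V/m)(0.610 m) = -994 V.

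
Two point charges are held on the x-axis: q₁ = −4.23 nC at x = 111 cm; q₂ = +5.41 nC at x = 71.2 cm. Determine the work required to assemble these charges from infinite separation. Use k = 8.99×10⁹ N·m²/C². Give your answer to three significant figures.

-5.17×10⁻⁷ J

The work to assemble the configuration equals its total potential energy, U = Σ kqᵢqⱼ/rᵢⱼ over all pairs.
Pair separations: r₁₂ = 0.398 m.
U = (-5.17×10⁻⁷) = -5.17×10⁻⁷ J.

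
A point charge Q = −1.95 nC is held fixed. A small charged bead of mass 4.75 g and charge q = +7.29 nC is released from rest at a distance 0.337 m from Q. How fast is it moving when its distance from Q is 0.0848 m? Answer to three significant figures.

Only the electrostatic force acts, so mechanical energy is conserved: ½mv² = U₁ − U₂ = kQq(1/r₁ − 1/r₂).
U₁ − U₂ = (8.99×10⁹ N·m²/C²)(-1.95×10⁻⁹ C)(7.29×10⁻⁹ C)(1/0.337 − 1/0.0848) = 1.13×10⁻⁶ J.
v = √(2·1.13×10⁻⁶/4.75×10⁻³) = 0.0218 m/s.

0.0218 m/s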